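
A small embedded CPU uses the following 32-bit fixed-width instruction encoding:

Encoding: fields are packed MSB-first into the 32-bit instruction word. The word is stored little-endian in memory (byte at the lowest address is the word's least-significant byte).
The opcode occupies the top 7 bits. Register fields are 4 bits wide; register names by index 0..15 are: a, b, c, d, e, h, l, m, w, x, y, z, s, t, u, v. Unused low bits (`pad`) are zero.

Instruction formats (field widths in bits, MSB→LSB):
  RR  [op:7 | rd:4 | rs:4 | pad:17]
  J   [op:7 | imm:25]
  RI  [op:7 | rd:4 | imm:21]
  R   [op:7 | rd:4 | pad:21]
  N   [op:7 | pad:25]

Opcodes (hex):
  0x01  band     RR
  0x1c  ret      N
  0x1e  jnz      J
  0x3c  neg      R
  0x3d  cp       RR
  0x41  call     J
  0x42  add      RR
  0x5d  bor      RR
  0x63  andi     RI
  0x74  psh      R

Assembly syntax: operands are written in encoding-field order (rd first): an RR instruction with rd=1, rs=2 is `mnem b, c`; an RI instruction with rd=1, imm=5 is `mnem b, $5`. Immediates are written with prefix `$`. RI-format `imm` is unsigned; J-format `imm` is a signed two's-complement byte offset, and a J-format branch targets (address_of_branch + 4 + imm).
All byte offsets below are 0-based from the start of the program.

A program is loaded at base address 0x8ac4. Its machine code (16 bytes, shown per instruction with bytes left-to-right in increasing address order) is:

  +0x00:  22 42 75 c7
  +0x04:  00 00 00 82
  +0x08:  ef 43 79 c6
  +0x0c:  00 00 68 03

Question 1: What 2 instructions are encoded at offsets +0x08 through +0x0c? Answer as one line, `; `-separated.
+0x08: ef 43 79 c6 ⇒ word 0xc67943ef (little)
  opcode bits[31:25]=0x63: andi/RI
  rd@[24:21]=0x3 ⇒ d
  imm@[20:0]=0x1943ef ⇒ $1655791
+0x0c: 00 00 68 03 ⇒ word 0x03680000 (little)
  opcode bits[31:25]=0x1: band/RR
  rd@[24:21]=0xb ⇒ z
  rs@[20:17]=0x4 ⇒ e

andi d, $1655791; band z, e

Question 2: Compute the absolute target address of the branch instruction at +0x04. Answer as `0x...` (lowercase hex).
0x8acc

off 0x04: read 00 00 00 82 as little → 0x82000000
  op=0x82000000>>25=0x41 ⇒ call (J)
  imm@[24:0]=0x0 ⇒ $0
  target = base 0x8ac4 + off 0x04 + 4 + imm 0 = 0x8acc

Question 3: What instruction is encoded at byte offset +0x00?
off 0x00: read 22 42 75 c7 as little → 0xc7754222
  opcode bits[31:25]=0x63: andi/RI
  rd@[24:21]=0xb ⇒ z
  imm@[20:0]=0x154222 ⇒ $1393186

andi z, $1393186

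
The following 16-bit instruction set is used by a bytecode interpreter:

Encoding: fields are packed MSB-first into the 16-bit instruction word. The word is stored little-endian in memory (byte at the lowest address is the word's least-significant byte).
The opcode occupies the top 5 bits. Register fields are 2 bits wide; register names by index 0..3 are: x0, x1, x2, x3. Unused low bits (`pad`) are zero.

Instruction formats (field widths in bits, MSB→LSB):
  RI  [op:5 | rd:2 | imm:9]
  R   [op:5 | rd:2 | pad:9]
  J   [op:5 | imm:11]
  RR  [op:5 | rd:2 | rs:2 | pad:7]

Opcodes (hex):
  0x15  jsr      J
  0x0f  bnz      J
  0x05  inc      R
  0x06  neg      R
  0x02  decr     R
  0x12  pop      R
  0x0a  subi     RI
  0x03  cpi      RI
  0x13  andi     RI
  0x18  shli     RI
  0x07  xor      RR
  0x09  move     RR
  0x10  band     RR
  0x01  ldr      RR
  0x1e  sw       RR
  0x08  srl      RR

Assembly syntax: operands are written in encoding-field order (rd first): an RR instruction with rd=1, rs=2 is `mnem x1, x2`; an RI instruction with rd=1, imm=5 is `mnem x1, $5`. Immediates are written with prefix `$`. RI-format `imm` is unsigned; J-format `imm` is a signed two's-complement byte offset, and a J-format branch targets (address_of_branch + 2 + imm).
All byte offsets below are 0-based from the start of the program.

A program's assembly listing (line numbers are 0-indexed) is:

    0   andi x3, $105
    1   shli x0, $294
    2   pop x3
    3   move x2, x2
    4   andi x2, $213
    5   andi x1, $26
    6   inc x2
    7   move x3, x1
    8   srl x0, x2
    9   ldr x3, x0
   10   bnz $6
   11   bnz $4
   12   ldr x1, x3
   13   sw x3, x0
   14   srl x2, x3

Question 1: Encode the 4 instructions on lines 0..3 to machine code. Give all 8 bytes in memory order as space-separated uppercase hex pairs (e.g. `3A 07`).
L0: andi op=0x13:5|rd=3:2|imm=105:9 ⇒ 0x9e69 ⇒ little 69 9e
L1: shli op=0x18:5|rd=0:2|imm=294:9 ⇒ 0xc126 ⇒ little 26 c1
L2: pop op=0x12:5|rd=3:2|pad=0:9 ⇒ 0x9600 ⇒ little 00 96
L3: move op=0x9:5|rd=2:2|rs=2:2|pad=0:7 ⇒ 0x4d00 ⇒ little 00 4d

69 9E 26 C1 00 96 00 4D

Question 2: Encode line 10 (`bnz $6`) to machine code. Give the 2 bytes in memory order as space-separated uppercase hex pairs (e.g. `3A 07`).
10. bnz fields op=0xf:5|imm=6:11 → word 7806h → 06 78

06 78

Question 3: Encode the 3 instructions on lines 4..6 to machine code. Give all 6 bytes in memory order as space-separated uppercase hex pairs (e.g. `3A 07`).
D5 9C 1A 9A 00 2C

L4: andi op=0x13:5|rd=2:2|imm=213:9 ⇒ 0x9cd5 ⇒ little d5 9c
L5: andi op=0x13:5|rd=1:2|imm=26:9 ⇒ 0x9a1a ⇒ little 1a 9a
L6: inc op=0x5:5|rd=2:2|pad=0:9 ⇒ 0x2c00 ⇒ little 00 2c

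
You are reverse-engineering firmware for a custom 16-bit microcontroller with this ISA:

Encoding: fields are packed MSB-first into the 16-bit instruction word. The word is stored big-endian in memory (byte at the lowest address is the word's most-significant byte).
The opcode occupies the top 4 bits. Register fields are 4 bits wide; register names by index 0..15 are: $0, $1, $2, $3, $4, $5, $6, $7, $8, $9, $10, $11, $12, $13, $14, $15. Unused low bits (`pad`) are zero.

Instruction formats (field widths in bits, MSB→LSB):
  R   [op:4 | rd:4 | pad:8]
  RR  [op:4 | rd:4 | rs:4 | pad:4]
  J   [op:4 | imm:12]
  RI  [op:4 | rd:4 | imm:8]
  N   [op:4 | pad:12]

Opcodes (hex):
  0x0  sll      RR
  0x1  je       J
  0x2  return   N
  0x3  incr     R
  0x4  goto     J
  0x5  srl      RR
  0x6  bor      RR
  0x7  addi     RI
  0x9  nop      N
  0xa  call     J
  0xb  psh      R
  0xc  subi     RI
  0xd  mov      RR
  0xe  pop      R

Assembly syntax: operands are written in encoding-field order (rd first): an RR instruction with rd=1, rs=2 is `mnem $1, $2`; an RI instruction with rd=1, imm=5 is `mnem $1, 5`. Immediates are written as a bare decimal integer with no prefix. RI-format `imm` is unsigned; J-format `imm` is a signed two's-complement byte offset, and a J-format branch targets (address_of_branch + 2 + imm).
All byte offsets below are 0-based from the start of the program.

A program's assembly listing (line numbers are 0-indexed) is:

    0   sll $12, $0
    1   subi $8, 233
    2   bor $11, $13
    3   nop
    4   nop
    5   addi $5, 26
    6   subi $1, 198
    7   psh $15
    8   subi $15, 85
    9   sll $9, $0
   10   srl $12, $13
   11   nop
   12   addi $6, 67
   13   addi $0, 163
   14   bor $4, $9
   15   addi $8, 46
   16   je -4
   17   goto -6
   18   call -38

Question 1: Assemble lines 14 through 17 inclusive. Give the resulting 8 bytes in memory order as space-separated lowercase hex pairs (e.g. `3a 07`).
line 14 (bor): pack op=0x6:4|rd=4:4|rs=9:4|pad=0:4 = 0x6490; big→ 64 90
line 15 (addi): pack op=0x7:4|rd=8:4|imm=46:8 = 0x782e; big→ 78 2e
line 16 (je): pack op=0x1:4|imm=-4:12 = 0x1ffc; big→ 1f fc
line 17 (goto): pack op=0x4:4|imm=-6:12 = 0x4ffa; big→ 4f fa

64 90 78 2e 1f fc 4f fa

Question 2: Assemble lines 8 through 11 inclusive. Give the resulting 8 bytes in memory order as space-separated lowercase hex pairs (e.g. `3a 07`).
8. subi fields op=0xc:4|rd=15:4|imm=85:8 → word cf55h → cf 55
9. sll fields op=0x0:4|rd=9:4|rs=0:4|pad=0:4 → word 0900h → 09 00
10. srl fields op=0x5:4|rd=12:4|rs=13:4|pad=0:4 → word 5cd0h → 5c d0
11. nop fields op=0x9:4|pad=0:12 → word 9000h → 90 00

cf 55 09 00 5c d0 90 00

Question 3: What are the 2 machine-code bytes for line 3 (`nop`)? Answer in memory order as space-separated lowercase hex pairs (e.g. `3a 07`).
L3: nop op=0x9:4|pad=0:12 ⇒ 0x9000 ⇒ big 90 00

90 00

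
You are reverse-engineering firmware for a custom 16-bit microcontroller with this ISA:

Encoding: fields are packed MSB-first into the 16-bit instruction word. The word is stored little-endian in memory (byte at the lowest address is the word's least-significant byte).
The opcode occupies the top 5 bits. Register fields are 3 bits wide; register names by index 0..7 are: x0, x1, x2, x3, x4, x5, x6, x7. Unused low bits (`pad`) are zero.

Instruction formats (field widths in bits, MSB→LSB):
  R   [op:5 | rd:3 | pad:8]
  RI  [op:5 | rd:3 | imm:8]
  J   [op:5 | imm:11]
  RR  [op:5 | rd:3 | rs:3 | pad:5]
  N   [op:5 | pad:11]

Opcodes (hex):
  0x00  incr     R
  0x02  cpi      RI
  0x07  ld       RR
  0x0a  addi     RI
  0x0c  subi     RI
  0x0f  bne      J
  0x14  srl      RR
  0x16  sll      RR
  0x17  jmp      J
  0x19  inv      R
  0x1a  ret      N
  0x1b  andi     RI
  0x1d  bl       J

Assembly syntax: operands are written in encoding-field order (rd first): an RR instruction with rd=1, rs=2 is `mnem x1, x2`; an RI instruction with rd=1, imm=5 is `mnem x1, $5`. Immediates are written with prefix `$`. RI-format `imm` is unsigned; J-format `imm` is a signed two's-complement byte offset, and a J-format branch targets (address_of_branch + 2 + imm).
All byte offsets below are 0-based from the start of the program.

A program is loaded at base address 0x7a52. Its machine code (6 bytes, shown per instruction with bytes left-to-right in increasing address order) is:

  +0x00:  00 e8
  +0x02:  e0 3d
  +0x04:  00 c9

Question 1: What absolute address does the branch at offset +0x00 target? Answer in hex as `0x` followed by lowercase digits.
0x7a54

@+00  little-endian(00 e8) = 0xe800
  opcode bits[15:11]=0x1d: bl/J
  imm@[10:0]=0x0 ⇒ $0
  target = base 0x7a52 + off 0x00 + 2 + imm 0 = 0x7a54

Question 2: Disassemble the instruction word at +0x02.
ld x5, x7

@+02  little-endian(e0 3d) = 0x3de0
  top 5b → 0x7 → ld [RR]
  [10:8] rd=5 = x5
  [7:5] rs=7 = x7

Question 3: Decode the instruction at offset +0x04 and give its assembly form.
inv x1

@+04  little-endian(00 c9) = 0xc900
  top 5b → 0x19 → inv [R]
  [10:8] rd=1 = x1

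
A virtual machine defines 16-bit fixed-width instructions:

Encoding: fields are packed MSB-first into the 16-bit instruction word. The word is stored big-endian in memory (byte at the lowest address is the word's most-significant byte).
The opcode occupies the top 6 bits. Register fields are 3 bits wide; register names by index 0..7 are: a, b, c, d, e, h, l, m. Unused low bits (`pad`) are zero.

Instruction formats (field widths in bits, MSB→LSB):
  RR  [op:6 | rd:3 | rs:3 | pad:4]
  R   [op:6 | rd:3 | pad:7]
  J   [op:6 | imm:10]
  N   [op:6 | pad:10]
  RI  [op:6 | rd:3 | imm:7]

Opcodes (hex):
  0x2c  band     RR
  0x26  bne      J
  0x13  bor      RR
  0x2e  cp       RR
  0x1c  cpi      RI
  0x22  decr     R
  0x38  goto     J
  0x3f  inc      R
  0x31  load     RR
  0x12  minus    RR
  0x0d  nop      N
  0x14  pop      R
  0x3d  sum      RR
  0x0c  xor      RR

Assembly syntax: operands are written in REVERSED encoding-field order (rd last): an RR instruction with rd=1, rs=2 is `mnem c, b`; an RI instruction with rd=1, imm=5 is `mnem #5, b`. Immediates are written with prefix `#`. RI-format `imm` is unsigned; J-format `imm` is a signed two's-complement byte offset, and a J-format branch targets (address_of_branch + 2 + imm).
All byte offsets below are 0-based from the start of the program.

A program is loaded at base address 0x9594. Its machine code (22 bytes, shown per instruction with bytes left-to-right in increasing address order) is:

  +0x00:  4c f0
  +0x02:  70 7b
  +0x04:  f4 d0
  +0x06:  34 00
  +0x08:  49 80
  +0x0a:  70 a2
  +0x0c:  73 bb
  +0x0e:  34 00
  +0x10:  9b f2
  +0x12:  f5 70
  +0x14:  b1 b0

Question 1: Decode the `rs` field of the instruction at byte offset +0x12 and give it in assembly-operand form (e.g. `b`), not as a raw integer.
m

+0x12: f5 70 ⇒ word 0xf570 (big)
  opcode bits[15:10]=0x3d: sum/RR
  rd: (w>>7)&0x7=0x2 → c
  rs: (w>>4)&0x7=0x7 → m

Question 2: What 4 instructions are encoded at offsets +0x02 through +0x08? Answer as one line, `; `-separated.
@+02  big-endian(70 7b) = 0x707b
  op=0x707b>>10=0x1c ⇒ cpi (RI)
  [9:7] rd=0 = a
  [6:0] imm=123 = #123
@+04  big-endian(f4 d0) = 0xf4d0
  op=0xf4d0>>10=0x3d ⇒ sum (RR)
  [9:7] rd=1 = b
  [6:4] rs=5 = h
@+06  big-endian(34 00) = 0x3400
  op=0x3400>>10=0xd ⇒ nop (N)
@+08  big-endian(49 80) = 0x4980
  op=0x4980>>10=0x12 ⇒ minus (RR)
  [9:7] rd=3 = d
  [6:4] rs=0 = a

cpi #123, a; sum h, b; nop; minus a, d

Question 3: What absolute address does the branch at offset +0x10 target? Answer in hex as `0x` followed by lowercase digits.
0x9598

+0x10: 9b f2 ⇒ word 0x9bf2 (big)
  op=0x9bf2>>10=0x26 ⇒ bne (J)
  imm: (w>>0)&0x3ff=0x3f2 (s10→-14) → #-14
  target = base 0x9594 + off 0x10 + 2 + imm -14 = 0x9598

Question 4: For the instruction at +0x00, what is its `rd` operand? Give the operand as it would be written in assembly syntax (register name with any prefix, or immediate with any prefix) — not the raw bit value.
b

off 0x00: read 4c f0 as big → 0x4cf0
  opcode bits[15:10]=0x13: bor/RR
  [9:7] rd=1 = b
  [6:4] rs=7 = m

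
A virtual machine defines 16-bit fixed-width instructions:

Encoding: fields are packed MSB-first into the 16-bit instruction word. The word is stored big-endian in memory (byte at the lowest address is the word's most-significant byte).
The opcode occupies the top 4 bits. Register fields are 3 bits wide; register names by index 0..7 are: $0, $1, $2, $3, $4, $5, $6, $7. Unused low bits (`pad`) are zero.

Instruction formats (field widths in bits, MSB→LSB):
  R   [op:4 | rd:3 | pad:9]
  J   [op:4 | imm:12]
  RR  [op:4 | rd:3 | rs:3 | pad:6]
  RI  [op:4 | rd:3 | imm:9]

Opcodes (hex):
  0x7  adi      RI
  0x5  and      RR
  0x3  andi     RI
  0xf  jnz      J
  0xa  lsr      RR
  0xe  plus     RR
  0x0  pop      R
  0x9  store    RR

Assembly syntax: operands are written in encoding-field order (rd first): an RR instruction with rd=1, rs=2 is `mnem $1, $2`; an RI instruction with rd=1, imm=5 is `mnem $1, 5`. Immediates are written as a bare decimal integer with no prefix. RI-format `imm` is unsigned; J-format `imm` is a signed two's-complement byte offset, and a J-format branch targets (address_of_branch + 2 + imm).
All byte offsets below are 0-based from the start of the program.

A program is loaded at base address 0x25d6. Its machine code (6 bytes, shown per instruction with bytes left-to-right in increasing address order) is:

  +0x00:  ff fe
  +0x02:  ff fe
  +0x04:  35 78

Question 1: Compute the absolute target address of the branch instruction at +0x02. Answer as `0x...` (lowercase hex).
@+02  big-endian(ff fe) = 0xfffe
  op=0xfffe>>12=0xf ⇒ jnz (J)
  imm@[11:0]=0xffe (s12→-2) ⇒ -2
  target = base 0x25d6 + off 0x02 + 2 + imm -2 = 0x25d8

0x25d8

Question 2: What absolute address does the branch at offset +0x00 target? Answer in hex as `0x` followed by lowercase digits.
@+00  big-endian(ff fe) = 0xfffe
  op=0xfffe>>12=0xf ⇒ jnz (J)
  [11:0] imm=4094 (s12→-2) = -2
  target = base 0x25d6 + off 0x00 + 2 + imm -2 = 0x25d6

0x25d6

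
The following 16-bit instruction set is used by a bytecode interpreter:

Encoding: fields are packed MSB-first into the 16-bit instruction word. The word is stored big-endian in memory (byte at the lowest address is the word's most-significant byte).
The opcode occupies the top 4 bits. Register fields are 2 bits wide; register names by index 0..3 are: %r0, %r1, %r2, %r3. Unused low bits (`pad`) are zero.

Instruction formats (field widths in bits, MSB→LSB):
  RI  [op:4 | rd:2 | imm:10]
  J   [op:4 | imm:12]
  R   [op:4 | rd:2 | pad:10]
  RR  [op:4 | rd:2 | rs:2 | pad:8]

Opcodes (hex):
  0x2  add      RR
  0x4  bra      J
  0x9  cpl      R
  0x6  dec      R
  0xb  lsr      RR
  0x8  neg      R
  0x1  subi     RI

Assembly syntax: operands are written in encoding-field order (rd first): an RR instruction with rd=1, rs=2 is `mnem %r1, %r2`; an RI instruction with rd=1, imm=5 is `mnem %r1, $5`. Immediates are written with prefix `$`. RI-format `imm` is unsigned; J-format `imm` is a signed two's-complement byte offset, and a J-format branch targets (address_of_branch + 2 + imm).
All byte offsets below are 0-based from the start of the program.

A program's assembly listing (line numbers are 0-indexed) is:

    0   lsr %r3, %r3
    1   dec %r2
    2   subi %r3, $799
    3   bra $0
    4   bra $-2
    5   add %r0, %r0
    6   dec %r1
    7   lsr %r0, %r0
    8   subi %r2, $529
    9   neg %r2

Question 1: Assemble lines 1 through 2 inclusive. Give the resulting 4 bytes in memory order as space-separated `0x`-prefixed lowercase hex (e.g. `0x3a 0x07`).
L1: dec op=0x6:4|rd=2:2|pad=0:10 ⇒ 0x6800 ⇒ big 68 00
L2: subi op=0x1:4|rd=3:2|imm=799:10 ⇒ 0x1f1f ⇒ big 1f 1f

0x68 0x00 0x1f 0x1f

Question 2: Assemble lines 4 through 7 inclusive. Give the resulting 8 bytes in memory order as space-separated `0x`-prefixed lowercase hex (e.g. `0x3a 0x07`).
0x4f 0xfe 0x20 0x00 0x64 0x00 0xb0 0x00

line 4 (bra): pack op=0x4:4|imm=-2:12 = 0x4ffe; big→ 4f fe
line 5 (add): pack op=0x2:4|rd=0:2|rs=0:2|pad=0:8 = 0x2000; big→ 20 00
line 6 (dec): pack op=0x6:4|rd=1:2|pad=0:10 = 0x6400; big→ 64 00
line 7 (lsr): pack op=0xb:4|rd=0:2|rs=0:2|pad=0:8 = 0xb000; big→ b0 00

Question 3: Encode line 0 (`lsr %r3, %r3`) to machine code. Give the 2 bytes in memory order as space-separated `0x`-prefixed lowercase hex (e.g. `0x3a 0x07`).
0xbf 0x00

0. lsr fields op=0xb:4|rd=3:2|rs=3:2|pad=0:8 → word bf00h → bf 00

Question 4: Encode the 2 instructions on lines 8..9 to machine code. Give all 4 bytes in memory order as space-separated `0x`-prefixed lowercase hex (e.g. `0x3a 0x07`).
L8: subi op=0x1:4|rd=2:2|imm=529:10 ⇒ 0x1a11 ⇒ big 1a 11
L9: neg op=0x8:4|rd=2:2|pad=0:10 ⇒ 0x8800 ⇒ big 88 00

0x1a 0x11 0x88 0x00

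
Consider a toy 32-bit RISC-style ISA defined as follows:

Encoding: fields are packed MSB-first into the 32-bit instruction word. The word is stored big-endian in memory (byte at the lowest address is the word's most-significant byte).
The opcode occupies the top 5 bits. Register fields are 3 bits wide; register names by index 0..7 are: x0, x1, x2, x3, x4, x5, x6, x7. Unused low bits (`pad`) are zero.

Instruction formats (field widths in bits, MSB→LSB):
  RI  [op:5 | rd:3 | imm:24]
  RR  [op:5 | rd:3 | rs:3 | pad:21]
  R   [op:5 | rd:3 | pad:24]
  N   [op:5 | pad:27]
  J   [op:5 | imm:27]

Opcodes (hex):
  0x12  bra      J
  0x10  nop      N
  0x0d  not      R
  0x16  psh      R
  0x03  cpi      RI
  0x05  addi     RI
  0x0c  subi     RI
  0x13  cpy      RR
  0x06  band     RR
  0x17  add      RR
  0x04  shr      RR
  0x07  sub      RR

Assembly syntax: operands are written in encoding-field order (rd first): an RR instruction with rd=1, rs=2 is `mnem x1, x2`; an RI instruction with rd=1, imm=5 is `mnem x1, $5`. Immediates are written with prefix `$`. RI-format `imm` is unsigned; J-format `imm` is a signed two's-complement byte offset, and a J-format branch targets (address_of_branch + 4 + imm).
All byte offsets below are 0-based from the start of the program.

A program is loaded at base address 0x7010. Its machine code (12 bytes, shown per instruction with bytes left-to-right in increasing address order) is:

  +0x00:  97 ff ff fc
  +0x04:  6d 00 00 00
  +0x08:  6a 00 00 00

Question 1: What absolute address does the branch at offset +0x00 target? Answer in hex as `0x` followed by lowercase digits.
+0x00: 97 ff ff fc ⇒ word 0x97fffffc (big)
  top 5b → 0x12 → bra [J]
  imm@[26:0]=0x7fffffc (s27→-4) ⇒ $-4
  target = base 0x7010 + off 0x00 + 4 + imm -4 = 0x7010

0x7010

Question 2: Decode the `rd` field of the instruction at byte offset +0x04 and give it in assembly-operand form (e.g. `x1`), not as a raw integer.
x5

[04] 6d 00 00 00 → 0x6d000000
  opcode bits[31:27]=0xd: not/R
  rd@[26:24]=0x5 ⇒ x5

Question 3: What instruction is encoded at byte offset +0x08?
not x2

[08] 6a 00 00 00 → 0x6a000000
  op=0x6a000000>>27=0xd ⇒ not (R)
  rd@[26:24]=0x2 ⇒ x2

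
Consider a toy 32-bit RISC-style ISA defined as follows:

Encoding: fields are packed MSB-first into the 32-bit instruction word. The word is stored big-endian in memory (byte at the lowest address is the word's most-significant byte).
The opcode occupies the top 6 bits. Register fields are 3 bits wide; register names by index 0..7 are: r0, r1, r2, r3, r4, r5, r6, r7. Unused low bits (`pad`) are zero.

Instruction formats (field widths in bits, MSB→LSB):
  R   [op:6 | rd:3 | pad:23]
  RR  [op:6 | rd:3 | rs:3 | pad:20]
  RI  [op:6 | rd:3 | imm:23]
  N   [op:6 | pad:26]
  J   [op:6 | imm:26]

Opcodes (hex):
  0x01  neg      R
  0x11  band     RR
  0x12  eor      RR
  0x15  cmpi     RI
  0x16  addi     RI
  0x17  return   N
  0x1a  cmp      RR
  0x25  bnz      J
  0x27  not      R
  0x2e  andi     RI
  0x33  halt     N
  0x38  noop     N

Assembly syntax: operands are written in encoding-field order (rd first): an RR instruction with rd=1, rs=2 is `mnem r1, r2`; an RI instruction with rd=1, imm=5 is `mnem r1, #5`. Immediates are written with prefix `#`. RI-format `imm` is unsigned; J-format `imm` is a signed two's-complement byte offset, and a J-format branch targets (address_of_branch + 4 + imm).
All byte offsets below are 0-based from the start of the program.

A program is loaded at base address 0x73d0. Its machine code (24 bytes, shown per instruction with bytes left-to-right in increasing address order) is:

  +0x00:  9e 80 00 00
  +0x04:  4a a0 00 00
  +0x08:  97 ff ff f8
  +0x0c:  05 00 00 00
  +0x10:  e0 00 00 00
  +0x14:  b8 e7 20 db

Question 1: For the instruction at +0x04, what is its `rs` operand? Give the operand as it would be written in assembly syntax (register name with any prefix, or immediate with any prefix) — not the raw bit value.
@+04  big-endian(4a a0 00 00) = 0x4aa00000
  top 6b → 0x12 → eor [RR]
  rd: (w>>23)&0x7=0x5 → r5
  rs: (w>>20)&0x7=0x2 → r2

r2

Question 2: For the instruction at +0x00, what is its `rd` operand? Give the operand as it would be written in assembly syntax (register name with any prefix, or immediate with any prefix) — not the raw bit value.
@+00  big-endian(9e 80 00 00) = 0x9e800000
  opcode bits[31:26]=0x27: not/R
  rd: (w>>23)&0x7=0x5 → r5

r5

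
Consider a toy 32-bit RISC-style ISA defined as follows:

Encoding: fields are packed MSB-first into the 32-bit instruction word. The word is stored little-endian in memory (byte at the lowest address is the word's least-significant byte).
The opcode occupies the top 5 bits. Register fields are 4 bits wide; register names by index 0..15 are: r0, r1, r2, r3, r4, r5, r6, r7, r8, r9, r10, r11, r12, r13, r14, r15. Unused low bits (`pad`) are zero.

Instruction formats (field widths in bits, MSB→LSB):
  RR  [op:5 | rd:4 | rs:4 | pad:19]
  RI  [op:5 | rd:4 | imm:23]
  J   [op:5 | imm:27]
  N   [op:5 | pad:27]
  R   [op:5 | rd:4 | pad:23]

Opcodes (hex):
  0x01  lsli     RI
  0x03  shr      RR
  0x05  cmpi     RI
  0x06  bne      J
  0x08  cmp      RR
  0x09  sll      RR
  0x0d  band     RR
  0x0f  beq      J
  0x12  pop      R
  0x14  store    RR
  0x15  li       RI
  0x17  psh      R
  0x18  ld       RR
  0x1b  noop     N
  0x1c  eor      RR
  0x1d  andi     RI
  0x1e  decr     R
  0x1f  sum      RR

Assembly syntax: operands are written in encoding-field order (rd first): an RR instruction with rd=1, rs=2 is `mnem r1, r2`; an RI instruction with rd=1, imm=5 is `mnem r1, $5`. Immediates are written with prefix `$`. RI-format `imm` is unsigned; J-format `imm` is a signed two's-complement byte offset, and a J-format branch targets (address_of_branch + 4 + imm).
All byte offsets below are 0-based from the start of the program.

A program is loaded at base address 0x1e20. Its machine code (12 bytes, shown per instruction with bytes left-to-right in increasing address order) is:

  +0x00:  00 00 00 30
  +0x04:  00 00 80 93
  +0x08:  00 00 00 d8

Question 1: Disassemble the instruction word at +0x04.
pop r7

off 0x04: read 00 00 80 93 as little → 0x93800000
  op=0x93800000>>27=0x12 ⇒ pop (R)
  [26:23] rd=7 = r7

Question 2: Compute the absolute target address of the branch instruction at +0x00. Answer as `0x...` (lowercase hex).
[00] 00 00 00 30 → 0x30000000
  op=0x30000000>>27=0x6 ⇒ bne (J)
  [26:0] imm=0 = $0
  target = base 0x1e20 + off 0x00 + 4 + imm 0 = 0x1e24

0x1e24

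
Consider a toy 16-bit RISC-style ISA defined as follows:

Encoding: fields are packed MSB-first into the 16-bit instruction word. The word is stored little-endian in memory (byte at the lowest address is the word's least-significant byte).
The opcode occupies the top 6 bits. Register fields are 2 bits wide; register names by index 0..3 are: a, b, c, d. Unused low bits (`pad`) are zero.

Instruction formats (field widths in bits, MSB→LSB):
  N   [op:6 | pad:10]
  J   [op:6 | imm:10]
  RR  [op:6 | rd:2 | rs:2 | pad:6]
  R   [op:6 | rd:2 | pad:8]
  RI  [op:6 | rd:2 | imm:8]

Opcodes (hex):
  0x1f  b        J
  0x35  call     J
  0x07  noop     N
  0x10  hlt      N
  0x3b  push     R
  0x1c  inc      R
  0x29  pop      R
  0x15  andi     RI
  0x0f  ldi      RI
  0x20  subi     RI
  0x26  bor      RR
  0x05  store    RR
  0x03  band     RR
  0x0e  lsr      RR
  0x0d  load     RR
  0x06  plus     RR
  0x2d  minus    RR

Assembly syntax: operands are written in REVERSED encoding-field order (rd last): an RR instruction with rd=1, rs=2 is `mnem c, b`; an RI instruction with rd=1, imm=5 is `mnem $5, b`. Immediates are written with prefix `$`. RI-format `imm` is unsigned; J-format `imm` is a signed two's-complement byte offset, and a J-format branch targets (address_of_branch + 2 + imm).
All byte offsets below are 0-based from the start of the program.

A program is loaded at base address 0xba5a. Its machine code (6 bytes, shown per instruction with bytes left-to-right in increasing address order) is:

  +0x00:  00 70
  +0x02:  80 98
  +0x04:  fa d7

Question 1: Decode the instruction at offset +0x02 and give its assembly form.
off 0x02: read 80 98 as little → 0x9880
  op=0x9880>>10=0x26 ⇒ bor (RR)
  [9:8] rd=0 = a
  [7:6] rs=2 = c

bor c, a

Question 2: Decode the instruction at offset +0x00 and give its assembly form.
+0x00: 00 70 ⇒ word 0x7000 (little)
  top 6b → 0x1c → inc [R]
  rd@[9:8]=0x0 ⇒ a

inc a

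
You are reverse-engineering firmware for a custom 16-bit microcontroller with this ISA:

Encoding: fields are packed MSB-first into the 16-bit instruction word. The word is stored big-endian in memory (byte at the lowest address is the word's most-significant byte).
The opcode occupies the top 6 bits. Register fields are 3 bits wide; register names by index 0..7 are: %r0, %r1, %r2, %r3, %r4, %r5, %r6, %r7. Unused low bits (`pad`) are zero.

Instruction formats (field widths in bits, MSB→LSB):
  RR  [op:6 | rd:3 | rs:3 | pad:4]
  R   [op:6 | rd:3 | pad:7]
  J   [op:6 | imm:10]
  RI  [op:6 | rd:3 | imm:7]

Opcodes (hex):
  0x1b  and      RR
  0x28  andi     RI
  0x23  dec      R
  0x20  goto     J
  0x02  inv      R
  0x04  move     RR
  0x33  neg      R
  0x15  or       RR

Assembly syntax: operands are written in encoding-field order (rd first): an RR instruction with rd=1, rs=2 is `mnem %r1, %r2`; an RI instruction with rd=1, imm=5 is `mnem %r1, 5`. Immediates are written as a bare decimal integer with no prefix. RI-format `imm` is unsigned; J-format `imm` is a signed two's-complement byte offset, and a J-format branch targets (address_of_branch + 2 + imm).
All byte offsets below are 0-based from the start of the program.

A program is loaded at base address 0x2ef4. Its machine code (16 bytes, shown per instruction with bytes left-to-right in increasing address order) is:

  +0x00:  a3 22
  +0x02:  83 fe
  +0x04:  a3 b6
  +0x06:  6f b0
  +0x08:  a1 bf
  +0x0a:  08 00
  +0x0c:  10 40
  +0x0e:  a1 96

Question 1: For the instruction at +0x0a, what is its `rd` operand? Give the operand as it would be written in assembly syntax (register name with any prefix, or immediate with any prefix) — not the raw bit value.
%r0

[0a] 08 00 → 0x0800
  op=0x0800>>10=0x2 ⇒ inv (R)
  [9:7] rd=0 = %r0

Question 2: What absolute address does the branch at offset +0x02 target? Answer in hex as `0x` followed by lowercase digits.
@+02  big-endian(83 fe) = 0x83fe
  op=0x83fe>>10=0x20 ⇒ goto (J)
  [9:0] imm=1022 (s10→-2) = -2
  target = base 0x2ef4 + off 0x02 + 2 + imm -2 = 0x2ef6

0x2ef6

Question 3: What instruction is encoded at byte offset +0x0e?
andi %r3, 22

off 0x0e: read a1 96 as big → 0xa196
  op=0xa196>>10=0x28 ⇒ andi (RI)
  rd: (w>>7)&0x7=0x3 → %r3
  imm: (w>>0)&0x7f=0x16 → 22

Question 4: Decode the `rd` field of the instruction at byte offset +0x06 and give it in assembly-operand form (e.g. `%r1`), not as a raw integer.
@+06  big-endian(6f b0) = 0x6fb0
  opcode bits[15:10]=0x1b: and/RR
  rd: (w>>7)&0x7=0x7 → %r7
  rs: (w>>4)&0x7=0x3 → %r3

%r7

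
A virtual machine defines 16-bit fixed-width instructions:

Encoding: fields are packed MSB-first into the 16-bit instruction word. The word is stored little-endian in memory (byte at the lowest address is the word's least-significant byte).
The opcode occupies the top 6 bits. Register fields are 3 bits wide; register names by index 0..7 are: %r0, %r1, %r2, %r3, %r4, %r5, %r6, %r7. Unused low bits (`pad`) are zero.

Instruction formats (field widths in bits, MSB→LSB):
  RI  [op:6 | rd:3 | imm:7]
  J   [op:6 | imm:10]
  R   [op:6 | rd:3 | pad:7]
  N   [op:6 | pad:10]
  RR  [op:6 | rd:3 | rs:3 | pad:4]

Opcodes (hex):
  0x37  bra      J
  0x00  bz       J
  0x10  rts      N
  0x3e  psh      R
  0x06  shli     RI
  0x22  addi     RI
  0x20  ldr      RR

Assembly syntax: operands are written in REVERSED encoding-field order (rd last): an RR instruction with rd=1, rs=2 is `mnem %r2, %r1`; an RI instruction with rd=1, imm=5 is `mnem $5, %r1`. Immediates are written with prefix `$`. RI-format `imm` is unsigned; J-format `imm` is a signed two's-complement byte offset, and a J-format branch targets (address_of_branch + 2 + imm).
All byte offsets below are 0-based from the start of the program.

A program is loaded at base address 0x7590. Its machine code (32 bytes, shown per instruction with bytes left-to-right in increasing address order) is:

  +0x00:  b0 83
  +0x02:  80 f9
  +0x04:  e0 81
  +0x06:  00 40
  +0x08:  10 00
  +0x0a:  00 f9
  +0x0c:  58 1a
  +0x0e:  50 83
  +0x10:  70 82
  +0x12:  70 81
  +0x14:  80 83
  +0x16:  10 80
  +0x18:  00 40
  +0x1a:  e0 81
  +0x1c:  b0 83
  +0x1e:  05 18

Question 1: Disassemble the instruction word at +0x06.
[06] 00 40 → 0x4000
  opcode bits[15:10]=0x10: rts/N

rts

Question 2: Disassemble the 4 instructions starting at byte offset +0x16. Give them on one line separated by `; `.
+0x16: 10 80 ⇒ word 0x8010 (little)
  top 6b → 0x20 → ldr [RR]
  [9:7] rd=0 = %r0
  [6:4] rs=1 = %r1
+0x18: 00 40 ⇒ word 0x4000 (little)
  top 6b → 0x10 → rts [N]
+0x1a: e0 81 ⇒ word 0x81e0 (little)
  top 6b → 0x20 → ldr [RR]
  [9:7] rd=3 = %r3
  [6:4] rs=6 = %r6
+0x1c: b0 83 ⇒ word 0x83b0 (little)
  top 6b → 0x20 → ldr [RR]
  [9:7] rd=7 = %r7
  [6:4] rs=3 = %r3

ldr %r1, %r0; rts; ldr %r6, %r3; ldr %r3, %r7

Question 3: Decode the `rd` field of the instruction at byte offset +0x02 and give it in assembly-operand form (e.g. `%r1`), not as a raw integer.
%r3

off 0x02: read 80 f9 as little → 0xf980
  opcode bits[15:10]=0x3e: psh/R
  rd: (w>>7)&0x7=0x3 → %r3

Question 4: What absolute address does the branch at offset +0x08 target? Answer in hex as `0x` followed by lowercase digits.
0x75aa

off 0x08: read 10 00 as little → 0x0010
  top 6b → 0x0 → bz [J]
  imm@[9:0]=0x10 ⇒ $16
  target = base 0x7590 + off 0x08 + 2 + imm 16 = 0x75aa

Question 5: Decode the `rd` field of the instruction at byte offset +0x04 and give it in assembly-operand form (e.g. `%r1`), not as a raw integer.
%r3

@+04  little-endian(e0 81) = 0x81e0
  top 6b → 0x20 → ldr [RR]
  rd: (w>>7)&0x7=0x3 → %r3
  rs: (w>>4)&0x7=0x6 → %r6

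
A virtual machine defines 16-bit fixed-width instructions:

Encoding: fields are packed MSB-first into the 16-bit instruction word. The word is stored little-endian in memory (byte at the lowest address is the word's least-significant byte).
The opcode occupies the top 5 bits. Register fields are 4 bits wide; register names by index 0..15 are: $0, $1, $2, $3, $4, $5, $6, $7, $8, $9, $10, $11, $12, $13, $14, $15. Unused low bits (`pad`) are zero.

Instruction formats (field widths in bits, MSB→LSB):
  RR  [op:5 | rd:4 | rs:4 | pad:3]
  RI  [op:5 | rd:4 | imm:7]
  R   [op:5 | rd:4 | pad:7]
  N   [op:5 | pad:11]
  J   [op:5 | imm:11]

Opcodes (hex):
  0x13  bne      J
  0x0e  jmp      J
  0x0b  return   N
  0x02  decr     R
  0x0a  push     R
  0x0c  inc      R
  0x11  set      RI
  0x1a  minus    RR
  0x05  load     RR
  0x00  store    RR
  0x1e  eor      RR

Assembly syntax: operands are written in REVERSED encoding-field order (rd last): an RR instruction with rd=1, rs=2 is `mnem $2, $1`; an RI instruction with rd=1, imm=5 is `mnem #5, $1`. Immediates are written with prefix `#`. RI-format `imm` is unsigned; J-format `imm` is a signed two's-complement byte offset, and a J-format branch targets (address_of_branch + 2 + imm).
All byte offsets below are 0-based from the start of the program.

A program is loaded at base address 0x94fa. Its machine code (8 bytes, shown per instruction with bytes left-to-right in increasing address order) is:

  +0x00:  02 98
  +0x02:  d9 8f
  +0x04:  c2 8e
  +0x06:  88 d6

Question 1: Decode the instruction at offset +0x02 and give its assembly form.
@+02  little-endian(d9 8f) = 0x8fd9
  top 5b → 0x11 → set [RI]
  [10:7] rd=15 = $15
  [6:0] imm=89 = #89

set #89, $15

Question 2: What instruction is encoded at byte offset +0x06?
minus $1, $13

off 0x06: read 88 d6 as little → 0xd688
  op=0xd688>>11=0x1a ⇒ minus (RR)
  rd: (w>>7)&0xf=0xd → $13
  rs: (w>>3)&0xf=0x1 → $1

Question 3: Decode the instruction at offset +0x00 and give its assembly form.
+0x00: 02 98 ⇒ word 0x9802 (little)
  opcode bits[15:11]=0x13: bne/J
  imm: (w>>0)&0x7ff=0x2 → #2

bne #2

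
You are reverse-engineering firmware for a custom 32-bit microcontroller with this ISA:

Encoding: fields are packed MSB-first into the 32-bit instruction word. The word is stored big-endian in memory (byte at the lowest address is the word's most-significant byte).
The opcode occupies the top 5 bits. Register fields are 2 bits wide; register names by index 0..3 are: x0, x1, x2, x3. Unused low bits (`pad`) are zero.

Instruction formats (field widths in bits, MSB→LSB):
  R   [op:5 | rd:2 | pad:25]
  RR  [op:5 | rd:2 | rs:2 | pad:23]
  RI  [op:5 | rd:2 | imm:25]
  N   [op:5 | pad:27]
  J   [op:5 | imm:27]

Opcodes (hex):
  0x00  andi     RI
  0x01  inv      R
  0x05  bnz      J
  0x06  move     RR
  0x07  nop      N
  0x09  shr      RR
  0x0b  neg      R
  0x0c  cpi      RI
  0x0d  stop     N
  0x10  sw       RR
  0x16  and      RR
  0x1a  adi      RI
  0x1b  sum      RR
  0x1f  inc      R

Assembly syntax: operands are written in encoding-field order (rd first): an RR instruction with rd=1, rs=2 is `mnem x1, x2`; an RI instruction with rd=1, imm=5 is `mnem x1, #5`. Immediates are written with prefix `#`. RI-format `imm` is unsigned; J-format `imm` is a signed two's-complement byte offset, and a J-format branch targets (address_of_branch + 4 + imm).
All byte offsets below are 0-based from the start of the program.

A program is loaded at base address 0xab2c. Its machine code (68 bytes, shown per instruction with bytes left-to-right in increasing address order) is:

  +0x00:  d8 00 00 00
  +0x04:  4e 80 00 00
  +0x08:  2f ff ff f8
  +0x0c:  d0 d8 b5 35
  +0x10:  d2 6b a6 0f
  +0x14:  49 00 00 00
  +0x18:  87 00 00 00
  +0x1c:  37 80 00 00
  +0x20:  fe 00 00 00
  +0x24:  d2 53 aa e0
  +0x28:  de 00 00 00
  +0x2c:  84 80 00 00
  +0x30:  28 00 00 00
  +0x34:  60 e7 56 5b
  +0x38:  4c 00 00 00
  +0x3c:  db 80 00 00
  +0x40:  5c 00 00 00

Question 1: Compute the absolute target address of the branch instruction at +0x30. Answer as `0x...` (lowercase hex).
@+30  big-endian(28 00 00 00) = 0x28000000
  top 5b → 0x5 → bnz [J]
  imm: (w>>0)&0x7ffffff=0x0 → #0
  target = base 0xab2c + off 0x30 + 4 + imm 0 = 0xab60

0xab60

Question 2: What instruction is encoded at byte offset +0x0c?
[0c] d0 d8 b5 35 → 0xd0d8b535
  op=0xd0d8b535>>27=0x1a ⇒ adi (RI)
  rd: (w>>25)&0x3=0x0 → x0
  imm: (w>>0)&0x1ffffff=0xd8b535 → #14202165

adi x0, #14202165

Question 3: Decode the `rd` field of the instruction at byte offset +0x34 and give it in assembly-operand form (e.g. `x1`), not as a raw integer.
x0

[34] 60 e7 56 5b → 0x60e7565b
  opcode bits[31:27]=0xc: cpi/RI
  rd@[26:25]=0x0 ⇒ x0
  imm@[24:0]=0xe7565b ⇒ #15160923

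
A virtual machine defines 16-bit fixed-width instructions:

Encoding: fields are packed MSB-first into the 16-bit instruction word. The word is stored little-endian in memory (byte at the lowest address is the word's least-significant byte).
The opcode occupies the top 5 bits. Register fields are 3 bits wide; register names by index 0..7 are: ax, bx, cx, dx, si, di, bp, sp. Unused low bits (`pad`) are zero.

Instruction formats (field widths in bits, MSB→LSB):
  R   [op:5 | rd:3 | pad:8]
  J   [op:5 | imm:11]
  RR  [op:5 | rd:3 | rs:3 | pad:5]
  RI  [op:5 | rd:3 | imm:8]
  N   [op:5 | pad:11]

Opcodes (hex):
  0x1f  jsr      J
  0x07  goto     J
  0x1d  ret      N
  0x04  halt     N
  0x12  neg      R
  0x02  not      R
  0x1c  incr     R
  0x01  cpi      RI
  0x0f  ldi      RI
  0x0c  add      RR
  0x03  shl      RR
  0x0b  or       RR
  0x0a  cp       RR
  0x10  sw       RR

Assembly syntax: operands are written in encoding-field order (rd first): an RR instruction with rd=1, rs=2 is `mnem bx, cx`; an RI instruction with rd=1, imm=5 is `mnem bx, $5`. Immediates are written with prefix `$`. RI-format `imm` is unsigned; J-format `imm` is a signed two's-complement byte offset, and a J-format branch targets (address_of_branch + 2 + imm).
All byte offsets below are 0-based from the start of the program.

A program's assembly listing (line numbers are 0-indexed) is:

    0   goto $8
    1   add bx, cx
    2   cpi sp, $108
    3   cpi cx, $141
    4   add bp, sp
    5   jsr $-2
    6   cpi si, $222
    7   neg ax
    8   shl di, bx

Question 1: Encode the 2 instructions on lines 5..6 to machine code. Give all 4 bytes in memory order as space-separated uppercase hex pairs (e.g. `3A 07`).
5. jsr fields op=0x1f:5|imm=-2:11 → word fffeh → fe ff
6. cpi fields op=0x1:5|rd=4:3|imm=222:8 → word 0cdeh → de 0c

FE FF DE 0C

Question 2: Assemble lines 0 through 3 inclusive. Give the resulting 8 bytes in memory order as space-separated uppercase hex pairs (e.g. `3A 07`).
08 38 40 61 6C 0F 8D 0A

line 0 (goto): pack op=0x7:5|imm=8:11 = 0x3808; little→ 08 38
line 1 (add): pack op=0xc:5|rd=1:3|rs=2:3|pad=0:5 = 0x6140; little→ 40 61
line 2 (cpi): pack op=0x1:5|rd=7:3|imm=108:8 = 0x0f6c; little→ 6c 0f
line 3 (cpi): pack op=0x1:5|rd=2:3|imm=141:8 = 0x0a8d; little→ 8d 0a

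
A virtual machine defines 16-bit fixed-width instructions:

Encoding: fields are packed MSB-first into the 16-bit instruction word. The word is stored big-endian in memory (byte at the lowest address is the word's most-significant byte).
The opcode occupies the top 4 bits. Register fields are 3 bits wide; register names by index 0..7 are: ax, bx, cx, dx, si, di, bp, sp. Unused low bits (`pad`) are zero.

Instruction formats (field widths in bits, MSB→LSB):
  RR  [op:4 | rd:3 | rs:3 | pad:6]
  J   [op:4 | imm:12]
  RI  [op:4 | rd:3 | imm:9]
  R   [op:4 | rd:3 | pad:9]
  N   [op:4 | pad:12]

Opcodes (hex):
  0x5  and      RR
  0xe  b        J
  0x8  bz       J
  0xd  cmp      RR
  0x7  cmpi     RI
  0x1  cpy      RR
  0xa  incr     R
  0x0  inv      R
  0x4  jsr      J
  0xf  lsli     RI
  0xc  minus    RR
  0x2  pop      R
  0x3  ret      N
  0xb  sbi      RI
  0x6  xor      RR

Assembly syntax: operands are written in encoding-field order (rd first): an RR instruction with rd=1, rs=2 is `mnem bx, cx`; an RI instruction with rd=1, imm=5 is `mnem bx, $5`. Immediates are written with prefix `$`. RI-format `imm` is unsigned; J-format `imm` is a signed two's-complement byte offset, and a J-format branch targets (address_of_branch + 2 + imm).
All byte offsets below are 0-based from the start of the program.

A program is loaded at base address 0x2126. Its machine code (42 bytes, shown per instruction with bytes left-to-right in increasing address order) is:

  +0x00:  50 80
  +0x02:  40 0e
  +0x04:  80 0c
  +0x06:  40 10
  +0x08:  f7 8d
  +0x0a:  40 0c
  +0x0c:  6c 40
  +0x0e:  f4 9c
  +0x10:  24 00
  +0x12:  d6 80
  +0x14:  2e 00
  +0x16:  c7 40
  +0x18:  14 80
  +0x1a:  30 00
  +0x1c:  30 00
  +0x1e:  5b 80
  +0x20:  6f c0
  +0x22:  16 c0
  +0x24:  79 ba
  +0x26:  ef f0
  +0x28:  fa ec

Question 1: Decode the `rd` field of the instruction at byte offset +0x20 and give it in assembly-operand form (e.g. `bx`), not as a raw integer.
+0x20: 6f c0 ⇒ word 0x6fc0 (big)
  top 4b → 0x6 → xor [RR]
  rd: (w>>9)&0x7=0x7 → sp
  rs: (w>>6)&0x7=0x7 → sp

sp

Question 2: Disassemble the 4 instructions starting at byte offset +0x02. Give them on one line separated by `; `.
@+02  big-endian(40 0e) = 0x400e
  opcode bits[15:12]=0x4: jsr/J
  imm@[11:0]=0xe ⇒ $14
@+04  big-endian(80 0c) = 0x800c
  opcode bits[15:12]=0x8: bz/J
  imm@[11:0]=0xc ⇒ $12
@+06  big-endian(40 10) = 0x4010
  opcode bits[15:12]=0x4: jsr/J
  imm@[11:0]=0x10 ⇒ $16
@+08  big-endian(f7 8d) = 0xf78d
  opcode bits[15:12]=0xf: lsli/RI
  rd@[11:9]=0x3 ⇒ dx
  imm@[8:0]=0x18d ⇒ $397

jsr $14; bz $12; jsr $16; lsli dx, $397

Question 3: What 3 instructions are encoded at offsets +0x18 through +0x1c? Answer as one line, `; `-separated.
@+18  big-endian(14 80) = 0x1480
  op=0x1480>>12=0x1 ⇒ cpy (RR)
  rd@[11:9]=0x2 ⇒ cx
  rs@[8:6]=0x2 ⇒ cx
@+1a  big-endian(30 00) = 0x3000
  op=0x3000>>12=0x3 ⇒ ret (N)
@+1c  big-endian(30 00) = 0x3000
  op=0x3000>>12=0x3 ⇒ ret (N)

cpy cx, cx; ret; ret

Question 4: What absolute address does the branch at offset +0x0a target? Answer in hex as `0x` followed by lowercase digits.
off 0x0a: read 40 0c as big → 0x400c
  top 4b → 0x4 → jsr [J]
  imm: (w>>0)&0xfff=0xc → $12
  target = base 0x2126 + off 0x0a + 2 + imm 12 = 0x213e

0x213e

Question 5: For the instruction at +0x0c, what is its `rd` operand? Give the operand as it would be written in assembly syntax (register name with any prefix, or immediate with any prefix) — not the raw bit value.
bp

+0x0c: 6c 40 ⇒ word 0x6c40 (big)
  top 4b → 0x6 → xor [RR]
  [11:9] rd=6 = bp
  [8:6] rs=1 = bx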